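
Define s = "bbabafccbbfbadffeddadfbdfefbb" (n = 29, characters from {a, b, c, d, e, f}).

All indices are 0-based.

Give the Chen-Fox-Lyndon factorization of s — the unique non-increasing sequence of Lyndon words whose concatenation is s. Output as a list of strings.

emit factor 1: 'b' (i=0, period=1)
emit factor 2: 'b' (i=1, period=1)
emit factor 3: 'abafccbbfbadffeddadfbdfefbb' (i=2, period=27)

["b", "b", "abafccbbfbadffeddadfbdfefbb"]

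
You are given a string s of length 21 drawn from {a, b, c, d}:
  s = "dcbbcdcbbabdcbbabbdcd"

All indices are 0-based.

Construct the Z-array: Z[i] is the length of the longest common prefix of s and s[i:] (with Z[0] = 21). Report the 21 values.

Z[0]=21
i=1: fresh scan; Z[1]=0
i=2: fresh scan; Z[2]=0
i=3: fresh scan; Z[3]=0
i=4: fresh scan; Z[4]=0
i=5: fresh scan; Z[5]=4 scan→box=[5,9)
i=6: min(r-i=3, Z[1]=0)=0; Z[6]=0
i=7: min(r-i=2, Z[2]=0)=0; Z[7]=0
i=8: min(r-i=1, Z[3]=0)=0; Z[8]=0
i=9: fresh scan; Z[9]=0
i=10: fresh scan; Z[10]=0
i=11: fresh scan; Z[11]=4 scan→box=[11,15)
i=12: min(r-i=3, Z[1]=0)=0; Z[12]=0
i=13: min(r-i=2, Z[2]=0)=0; Z[13]=0
i=14: min(r-i=1, Z[3]=0)=0; Z[14]=0
i=15: fresh scan; Z[15]=0
i=16: fresh scan; Z[16]=0
i=17: fresh scan; Z[17]=0
i=18: fresh scan; Z[18]=2 scan→box=[18,20)
i=19: min(r-i=1, Z[1]=0)=0; Z[19]=0
i=20: fresh scan; Z[20]=1 scan→box=[20,21)

[21, 0, 0, 0, 0, 4, 0, 0, 0, 0, 0, 4, 0, 0, 0, 0, 0, 0, 2, 0, 1]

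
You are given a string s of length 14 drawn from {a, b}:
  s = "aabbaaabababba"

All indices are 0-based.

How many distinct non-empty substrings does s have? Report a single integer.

77

sorted suffixes:
  #0 SA[0]=13  'a'
  #1 SA[1]=4  'aaabababba'
  #2 SA[2]=5  'aabababba'
  #3 SA[3]=0  'aabbaaabababba'
  #4 SA[4]=6  'abababba'
  #5 SA[5]=8  'ababba'
  #6 SA[6]=10  'abba'
  #7 SA[7]=1  'abbaaabababba'
  #8 SA[8]=12  'ba'
  #9 SA[9]=3  'baaabababba'
  #10 SA[10]=7  'bababba'
  #11 SA[11]=9  'babba'
  #12 SA[12]=11  'bba'
  #13 SA[13]=2  'bbaaabababba'

SA = [13, 4, 5, 0, 6, 8, 10, 1, 12, 3, 7, 9, 11, 2]
rank  pair      lcp
   1  s[13:],s[4:]  1  'a'
   2  s[4:],s[5:]  2  'aa'
   3  s[5:],s[0:]  3  'aab'
   4  s[0:],s[6:]  1  'a'
   5  s[6:],s[8:]  4  'abab'
   6  s[8:],s[10:]  2  'ab'
   7  s[10:],s[1:]  4  'abba'
   8  s[1:],s[12:]  0  ''
   9  s[12:],s[3:]  2  'ba'
  10  s[3:],s[7:]  2  'ba'
  11  s[7:],s[9:]  3  'bab'
  12  s[9:],s[11:]  1  'b'
  13  s[11:],s[2:]  3  'bba'

n(n+1)/2 = 14·15/2 = 105
Σ LCP = 0 + 1 + 2 + 3 + 1 + 4 + 2 + 4 + 0 + 2 + 2 + 3 + 1 + 3 = 28
distinct = 105 − 28 = 77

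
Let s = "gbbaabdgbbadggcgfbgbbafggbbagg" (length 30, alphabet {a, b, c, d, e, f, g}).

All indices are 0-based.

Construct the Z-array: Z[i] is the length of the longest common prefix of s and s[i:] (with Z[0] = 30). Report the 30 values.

Z[0]=30
i=1: i≥r, start 0; Z[1]=0
i=2: i≥r, start 0; Z[2]=0
i=3: i≥r, start 0; Z[3]=0
i=4: i≥r, start 0; Z[4]=0
i=5: i≥r, start 0; Z[5]=0
i=6: i≥r, start 0; Z[6]=0
i=7: i≥r, start 0; Z[7]=4 grow→box=[7,11)
i=8: min(r-i=3, Z[1]=0)=0; Z[8]=0
i=9: min(r-i=2, Z[2]=0)=0; Z[9]=0
i=10: min(r-i=1, Z[3]=0)=0; Z[10]=0
i=11: i≥r, start 0; Z[11]=0
i=12: i≥r, start 0; Z[12]=1 grow→box=[12,13)
i=13: i≥r, start 0; Z[13]=1 grow→box=[13,14)
i=14: i≥r, start 0; Z[14]=0
i=15: i≥r, start 0; Z[15]=1 grow→box=[15,16)
i=16: i≥r, start 0; Z[16]=0
i=17: i≥r, start 0; Z[17]=0
i=18: i≥r, start 0; Z[18]=4 grow→box=[18,22)
i=19: min(r-i=3, Z[1]=0)=0; Z[19]=0
i=20: min(r-i=2, Z[2]=0)=0; Z[20]=0
i=21: min(r-i=1, Z[3]=0)=0; Z[21]=0
i=22: i≥r, start 0; Z[22]=0
i=23: i≥r, start 0; Z[23]=1 grow→box=[23,24)
i=24: i≥r, start 0; Z[24]=4 grow→box=[24,28)
i=25: min(r-i=3, Z[1]=0)=0; Z[25]=0
i=26: min(r-i=2, Z[2]=0)=0; Z[26]=0
i=27: min(r-i=1, Z[3]=0)=0; Z[27]=0
i=28: i≥r, start 0; Z[28]=1 grow→box=[28,29)
i=29: i≥r, start 0; Z[29]=1 grow→box=[29,30)

[30, 0, 0, 0, 0, 0, 0, 4, 0, 0, 0, 0, 1, 1, 0, 1, 0, 0, 4, 0, 0, 0, 0, 1, 4, 0, 0, 0, 1, 1]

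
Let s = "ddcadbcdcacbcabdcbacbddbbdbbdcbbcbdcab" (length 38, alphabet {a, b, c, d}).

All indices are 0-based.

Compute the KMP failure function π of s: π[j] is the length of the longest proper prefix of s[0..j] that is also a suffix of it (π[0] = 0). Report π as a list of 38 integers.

π[0] = 0
j=1 s[j]='d': π[1]=1 (border 'd')
j=2 s[j]='c': k: 1→0; π[2]=0 (border '')
j=3 s[j]='a': π[3]=0 (border '')
j=4 s[j]='d': π[4]=1 (border 'd')
j=5 s[j]='b': k: 1→0; π[5]=0 (border '')
j=6 s[j]='c': π[6]=0 (border '')
j=7 s[j]='d': π[7]=1 (border 'd')
j=8 s[j]='c': k: 1→0; π[8]=0 (border '')
j=9 s[j]='a': π[9]=0 (border '')
j=10 s[j]='c': π[10]=0 (border '')
j=11 s[j]='b': π[11]=0 (border '')
j=12 s[j]='c': π[12]=0 (border '')
j=13 s[j]='a': π[13]=0 (border '')
j=14 s[j]='b': π[14]=0 (border '')
j=15 s[j]='d': π[15]=1 (border 'd')
j=16 s[j]='c': k: 1→0; π[16]=0 (border '')
j=17 s[j]='b': π[17]=0 (border '')
j=18 s[j]='a': π[18]=0 (border '')
j=19 s[j]='c': π[19]=0 (border '')
j=20 s[j]='b': π[20]=0 (border '')
j=21 s[j]='d': π[21]=1 (border 'd')
j=22 s[j]='d': π[22]=2 (border 'dd')
j=23 s[j]='b': k: 2→1→0; π[23]=0 (border '')
j=24 s[j]='b': π[24]=0 (border '')
j=25 s[j]='d': π[25]=1 (border 'd')
j=26 s[j]='b': k: 1→0; π[26]=0 (border '')
j=27 s[j]='b': π[27]=0 (border '')
j=28 s[j]='d': π[28]=1 (border 'd')
j=29 s[j]='c': k: 1→0; π[29]=0 (border '')
j=30 s[j]='b': π[30]=0 (border '')
j=31 s[j]='b': π[31]=0 (border '')
j=32 s[j]='c': π[32]=0 (border '')
j=33 s[j]='b': π[33]=0 (border '')
j=34 s[j]='d': π[34]=1 (border 'd')
j=35 s[j]='c': k: 1→0; π[35]=0 (border '')
j=36 s[j]='a': π[36]=0 (border '')
j=37 s[j]='b': π[37]=0 (border '')

[0, 1, 0, 0, 1, 0, 0, 1, 0, 0, 0, 0, 0, 0, 0, 1, 0, 0, 0, 0, 0, 1, 2, 0, 0, 1, 0, 0, 1, 0, 0, 0, 0, 0, 1, 0, 0, 0]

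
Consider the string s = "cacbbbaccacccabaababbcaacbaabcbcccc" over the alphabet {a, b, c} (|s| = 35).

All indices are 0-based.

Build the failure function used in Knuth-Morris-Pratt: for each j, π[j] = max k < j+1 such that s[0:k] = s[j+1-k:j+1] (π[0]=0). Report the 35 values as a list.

[0, 0, 1, 0, 0, 0, 0, 1, 1, 2, 3, 1, 1, 2, 0, 0, 0, 0, 0, 0, 0, 1, 2, 0, 1, 0, 0, 0, 0, 1, 0, 1, 1, 1, 1]

π[0] = 0
j=1 s[j]='a': π[1]=0 (border '')
j=2 s[j]='c': π[2]=1 (border 'c')
j=3 s[j]='b': k: 1→0; π[3]=0 (border '')
j=4 s[j]='b': π[4]=0 (border '')
j=5 s[j]='b': π[5]=0 (border '')
j=6 s[j]='a': π[6]=0 (border '')
j=7 s[j]='c': π[7]=1 (border 'c')
j=8 s[j]='c': k: 1→0; π[8]=1 (border 'c')
j=9 s[j]='a': π[9]=2 (border 'ca')
j=10 s[j]='c': π[10]=3 (border 'cac')
j=11 s[j]='c': k: 3→1→0; π[11]=1 (border 'c')
j=12 s[j]='c': k: 1→0; π[12]=1 (border 'c')
j=13 s[j]='a': π[13]=2 (border 'ca')
j=14 s[j]='b': k: 2→0; π[14]=0 (border '')
j=15 s[j]='a': π[15]=0 (border '')
j=16 s[j]='a': π[16]=0 (border '')
j=17 s[j]='b': π[17]=0 (border '')
j=18 s[j]='a': π[18]=0 (border '')
j=19 s[j]='b': π[19]=0 (border '')
j=20 s[j]='b': π[20]=0 (border '')
j=21 s[j]='c': π[21]=1 (border 'c')
j=22 s[j]='a': π[22]=2 (border 'ca')
j=23 s[j]='a': k: 2→0; π[23]=0 (border '')
j=24 s[j]='c': π[24]=1 (border 'c')
j=25 s[j]='b': k: 1→0; π[25]=0 (border '')
j=26 s[j]='a': π[26]=0 (border '')
j=27 s[j]='a': π[27]=0 (border '')
j=28 s[j]='b': π[28]=0 (border '')
j=29 s[j]='c': π[29]=1 (border 'c')
j=30 s[j]='b': k: 1→0; π[30]=0 (border '')
j=31 s[j]='c': π[31]=1 (border 'c')
j=32 s[j]='c': k: 1→0; π[32]=1 (border 'c')
j=33 s[j]='c': k: 1→0; π[33]=1 (border 'c')
j=34 s[j]='c': k: 1→0; π[34]=1 (border 'c')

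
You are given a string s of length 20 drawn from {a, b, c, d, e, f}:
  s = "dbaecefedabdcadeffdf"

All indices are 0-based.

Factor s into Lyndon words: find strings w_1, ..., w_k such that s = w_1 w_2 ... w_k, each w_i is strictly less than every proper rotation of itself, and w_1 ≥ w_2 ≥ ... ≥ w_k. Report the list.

emit factor 1: 'd' (i=0, period=1)
emit factor 2: 'b' (i=1, period=1)
emit factor 3: 'aecefed' (i=2, period=7)
emit factor 4: 'abdcadeffdf' (i=9, period=11)

["d", "b", "aecefed", "abdcadeffdf"]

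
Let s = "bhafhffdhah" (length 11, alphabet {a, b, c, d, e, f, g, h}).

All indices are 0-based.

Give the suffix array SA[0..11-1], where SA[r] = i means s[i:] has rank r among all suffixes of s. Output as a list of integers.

sorted suffixes:
  #0 SA[0]=2  'afhffdhah'
  #1 SA[1]=9  'ah'
  #2 SA[2]=0  'bhafhffdhah'
  #3 SA[3]=7  'dhah'
  #4 SA[4]=6  'fdhah'
  #5 SA[5]=5  'ffdhah'
  #6 SA[6]=3  'fhffdhah'
  #7 SA[7]=10  'h'
  #8 SA[8]=1  'hafhffdhah'
  #9 SA[9]=8  'hah'
  #10 SA[10]=4  'hffdhah'

[2, 9, 0, 7, 6, 5, 3, 10, 1, 8, 4]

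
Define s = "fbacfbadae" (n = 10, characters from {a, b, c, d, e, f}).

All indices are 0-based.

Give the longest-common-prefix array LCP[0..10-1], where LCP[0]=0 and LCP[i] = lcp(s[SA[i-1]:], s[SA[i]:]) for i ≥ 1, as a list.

rank→(start, suffix):
  0 → (2, 'acfbadae')
  1 → (6, 'adae')
  2 → (8, 'ae')
  3 → (1, 'bacfbadae')
  4 → (5, 'badae')
  5 → (3, 'cfbadae')
  6 → (7, 'dae')
  7 → (9, 'e')
  8 → (0, 'fbacfbadae')
  9 → (4, 'fbadae')

SA = [2, 6, 8, 1, 5, 3, 7, 9, 0, 4]
rank  pair      lcp
   1  s[2:],s[6:]  1  'a'
   2  s[6:],s[8:]  1  'a'
   3  s[8:],s[1:]  0  ''
   4  s[1:],s[5:]  2  'ba'
   5  s[5:],s[3:]  0  ''
   6  s[3:],s[7:]  0  ''
   7  s[7:],s[9:]  0  ''
   8  s[9:],s[0:]  0  ''
   9  s[0:],s[4:]  3  'fba'

[0, 1, 1, 0, 2, 0, 0, 0, 0, 3]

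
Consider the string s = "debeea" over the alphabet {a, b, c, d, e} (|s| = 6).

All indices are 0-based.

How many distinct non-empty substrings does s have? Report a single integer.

19

rank | idx | suffix
   0 |   5 | a
   1 |   2 | beea
   2 |   0 | debeea
   3 |   4 | ea
   4 |   1 | ebeea
   5 |   3 | eea

SA = [5, 2, 0, 4, 1, 3]
i: (SA[i-1],SA[i]) lcp shared
  1: (5,2) 0 ''
  2: (2,0) 0 ''
  3: (0,4) 0 ''
  4: (4,1) 1 'e'
  5: (1,3) 1 'e'

n(n+1)/2 = 6·7/2 = 21
Σ LCP = 0 + 0 + 0 + 0 + 1 + 1 = 2
distinct = 21 − 2 = 19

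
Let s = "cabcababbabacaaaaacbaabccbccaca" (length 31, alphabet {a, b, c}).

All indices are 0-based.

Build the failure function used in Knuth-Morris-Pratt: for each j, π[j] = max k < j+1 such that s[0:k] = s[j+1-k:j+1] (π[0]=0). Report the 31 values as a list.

[0, 0, 0, 1, 2, 3, 0, 0, 0, 0, 0, 0, 1, 2, 0, 0, 0, 0, 1, 0, 0, 0, 0, 1, 1, 0, 1, 1, 2, 1, 2]

π[0] = 0
j=1 s[j]='a': π[1]=0 (border '')
j=2 s[j]='b': π[2]=0 (border '')
j=3 s[j]='c': π[3]=1 (border 'c')
j=4 s[j]='a': π[4]=2 (border 'ca')
j=5 s[j]='b': π[5]=3 (border 'cab')
j=6 s[j]='a': k: 3→0; π[6]=0 (border '')
j=7 s[j]='b': π[7]=0 (border '')
j=8 s[j]='b': π[8]=0 (border '')
j=9 s[j]='a': π[9]=0 (border '')
j=10 s[j]='b': π[10]=0 (border '')
j=11 s[j]='a': π[11]=0 (border '')
j=12 s[j]='c': π[12]=1 (border 'c')
j=13 s[j]='a': π[13]=2 (border 'ca')
j=14 s[j]='a': k: 2→0; π[14]=0 (border '')
j=15 s[j]='a': π[15]=0 (border '')
j=16 s[j]='a': π[16]=0 (border '')
j=17 s[j]='a': π[17]=0 (border '')
j=18 s[j]='c': π[18]=1 (border 'c')
j=19 s[j]='b': k: 1→0; π[19]=0 (border '')
j=20 s[j]='a': π[20]=0 (border '')
j=21 s[j]='a': π[21]=0 (border '')
j=22 s[j]='b': π[22]=0 (border '')
j=23 s[j]='c': π[23]=1 (border 'c')
j=24 s[j]='c': k: 1→0; π[24]=1 (border 'c')
j=25 s[j]='b': k: 1→0; π[25]=0 (border '')
j=26 s[j]='c': π[26]=1 (border 'c')
j=27 s[j]='c': k: 1→0; π[27]=1 (border 'c')
j=28 s[j]='a': π[28]=2 (border 'ca')
j=29 s[j]='c': k: 2→0; π[29]=1 (border 'c')
j=30 s[j]='a': π[30]=2 (border 'ca')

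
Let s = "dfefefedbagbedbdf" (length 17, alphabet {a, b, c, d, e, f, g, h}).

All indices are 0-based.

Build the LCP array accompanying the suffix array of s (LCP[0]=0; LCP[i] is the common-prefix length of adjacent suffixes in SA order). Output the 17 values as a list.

rank | idx | suffix
   0 |   9 | agbedbdf
   1 |   8 | bagbedbdf
   2 |  14 | bdf
   3 |  11 | bedbdf
   4 |   7 | dbagbedbdf
   5 |  13 | dbdf
   6 |  15 | df
   7 |   0 | dfefefedbagbedbdf
   8 |   6 | edbagbedbdf
   9 |  12 | edbdf
  10 |   4 | efedbagbedbdf
  11 |   2 | efefedbagbedbdf
  12 |  16 | f
  13 |   5 | fedbagbedbdf
  14 |   3 | fefedbagbedbdf
  15 |   1 | fefefedbagbedbdf
  16 |  10 | gbedbdf

SA = [9, 8, 14, 11, 7, 13, 15, 0, 6, 12, 4, 2, 16, 5, 3, 1, 10]
[i] adj suffixes → lcp
  [1] 9/8 → 0 ('')
  [2] 8/14 → 1 ('b')
  [3] 14/11 → 1 ('b')
  [4] 11/7 → 0 ('')
  [5] 7/13 → 2 ('db')
  [6] 13/15 → 1 ('d')
  [7] 15/0 → 2 ('df')
  [8] 0/6 → 0 ('')
  [9] 6/12 → 3 ('edb')
  [10] 12/4 → 1 ('e')
  [11] 4/2 → 3 ('efe')
  [12] 2/16 → 0 ('')
  [13] 16/5 → 1 ('f')
  [14] 5/3 → 2 ('fe')
  [15] 3/1 → 4 ('fefe')
  [16] 1/10 → 0 ('')

[0, 0, 1, 1, 0, 2, 1, 2, 0, 3, 1, 3, 0, 1, 2, 4, 0]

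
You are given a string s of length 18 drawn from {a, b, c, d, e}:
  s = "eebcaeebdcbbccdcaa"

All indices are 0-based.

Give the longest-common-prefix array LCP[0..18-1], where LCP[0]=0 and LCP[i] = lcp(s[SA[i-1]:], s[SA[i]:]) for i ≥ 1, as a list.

[0, 1, 1, 0, 1, 2, 1, 0, 2, 1, 1, 1, 0, 2, 0, 2, 1, 3]

sorted suffixes:
  #0 SA[0]=17  'a'
  #1 SA[1]=16  'aa'
  #2 SA[2]=4  'aeebdcbbccdcaa'
  #3 SA[3]=10  'bbccdcaa'
  #4 SA[4]=2  'bcaeebdcbbccdcaa'
  #5 SA[5]=11  'bccdcaa'
  #6 SA[6]=7  'bdcbbccdcaa'
  #7 SA[7]=15  'caa'
  #8 SA[8]=3  'caeebdcbbccdcaa'
  #9 SA[9]=9  'cbbccdcaa'
  #10 SA[10]=12  'ccdcaa'
  #11 SA[11]=13  'cdcaa'
  #12 SA[12]=14  'dcaa'
  #13 SA[13]=8  'dcbbccdcaa'
  #14 SA[14]=1  'ebcaeebdcbbccdcaa'
  #15 SA[15]=6  'ebdcbbccdcaa'
  #16 SA[16]=0  'eebcaeebdcbbccdcaa'
  #17 SA[17]=5  'eebdcbbccdcaa'

SA = [17, 16, 4, 10, 2, 11, 7, 15, 3, 9, 12, 13, 14, 8, 1, 6, 0, 5]
rank  pair      lcp
   1  s[17:],s[16:]  1  'a'
   2  s[16:],s[4:]  1  'a'
   3  s[4:],s[10:]  0  ''
   4  s[10:],s[2:]  1  'b'
   5  s[2:],s[11:]  2  'bc'
   6  s[11:],s[7:]  1  'b'
   7  s[7:],s[15:]  0  ''
   8  s[15:],s[3:]  2  'ca'
   9  s[3:],s[9:]  1  'c'
  10  s[9:],s[12:]  1  'c'
  11  s[12:],s[13:]  1  'c'
  12  s[13:],s[14:]  0  ''
  13  s[14:],s[8:]  2  'dc'
  14  s[8:],s[1:]  0  ''
  15  s[1:],s[6:]  2  'eb'
  16  s[6:],s[0:]  1  'e'
  17  s[0:],s[5:]  3  'eeb'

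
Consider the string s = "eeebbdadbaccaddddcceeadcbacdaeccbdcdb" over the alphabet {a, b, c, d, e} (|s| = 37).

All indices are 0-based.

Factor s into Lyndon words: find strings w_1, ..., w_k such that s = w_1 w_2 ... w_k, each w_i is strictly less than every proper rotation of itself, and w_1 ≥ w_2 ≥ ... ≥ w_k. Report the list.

["e", "e", "e", "bbd", "adb", "accaddddcceeadcbacdaeccbdcdb"]

emit factor 1: 'e' (i=0, period=1)
emit factor 2: 'e' (i=1, period=1)
emit factor 3: 'e' (i=2, period=1)
emit factor 4: 'bbd' (i=3, period=3)
emit factor 5: 'adb' (i=6, period=3)
emit factor 6: 'accaddddcceeadcbacdaeccbdcdb' (i=9, period=28)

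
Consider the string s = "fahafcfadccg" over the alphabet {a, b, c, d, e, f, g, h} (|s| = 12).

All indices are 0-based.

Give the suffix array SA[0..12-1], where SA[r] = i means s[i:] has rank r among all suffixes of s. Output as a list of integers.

rank | idx | suffix
   0 |   7 | adccg
   1 |   3 | afcfadccg
   2 |   1 | ahafcfadccg
   3 |   9 | ccg
   4 |   5 | cfadccg
   5 |  10 | cg
   6 |   8 | dccg
   7 |   6 | fadccg
   8 |   0 | fahafcfadccg
   9 |   4 | fcfadccg
  10 |  11 | g
  11 |   2 | hafcfadccg

[7, 3, 1, 9, 5, 10, 8, 6, 0, 4, 11, 2]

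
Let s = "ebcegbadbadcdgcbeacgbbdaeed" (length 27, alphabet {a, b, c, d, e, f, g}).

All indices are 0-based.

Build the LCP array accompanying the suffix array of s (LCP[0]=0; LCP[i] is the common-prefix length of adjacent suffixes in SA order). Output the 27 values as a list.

[0, 1, 2, 1, 0, 3, 1, 1, 1, 1, 0, 1, 1, 1, 0, 1, 1, 1, 1, 0, 1, 1, 1, 1, 0, 2, 1]

rank→(start, suffix):
  0 → (17, 'acgbbdaeed')
  1 → (6, 'adbadcdgcbeacgbbdaeed')
  2 → (9, 'adcdgcbeacgbbdaeed')
  3 → (23, 'aeed')
  4 → (5, 'badbadcdgcbeacgbbdaeed')
  5 → (8, 'badcdgcbeacgbbdaeed')
  6 → (20, 'bbdaeed')
  7 → (1, 'bcegbadbadcdgcbeacgbbdaeed')
  8 → (21, 'bdaeed')
  9 → (15, 'beacgbbdaeed')
  10 → (14, 'cbeacgbbdaeed')
  11 → (11, 'cdgcbeacgbbdaeed')
  12 → (2, 'cegbadbadcdgcbeacgbbdaeed')
  13 → (18, 'cgbbdaeed')
  14 → (26, 'd')
  15 → (22, 'daeed')
  16 → (7, 'dbadcdgcbeacgbbdaeed')
  17 → (10, 'dcdgcbeacgbbdaeed')
  18 → (12, 'dgcbeacgbbdaeed')
  19 → (16, 'eacgbbdaeed')
  20 → (0, 'ebcegbadbadcdgcbeacgbbdaeed')
  21 → (25, 'ed')
  22 → (24, 'eed')
  23 → (3, 'egbadbadcdgcbeacgbbdaeed')
  24 → (4, 'gbadbadcdgcbeacgbbdaeed')
  25 → (19, 'gbbdaeed')
  26 → (13, 'gcbeacgbbdaeed')

SA = [17, 6, 9, 23, 5, 8, 20, 1, 21, 15, 14, 11, 2, 18, 26, 22, 7, 10, 12, 16, 0, 25, 24, 3, 4, 19, 13]
rank  pair      lcp
   1  s[17:],s[6:]  1  'a'
   2  s[6:],s[9:]  2  'ad'
   3  s[9:],s[23:]  1  'a'
   4  s[23:],s[5:]  0  ''
   5  s[5:],s[8:]  3  'bad'
   6  s[8:],s[20:]  1  'b'
   7  s[20:],s[1:]  1  'b'
   8  s[1:],s[21:]  1  'b'
   9  s[21:],s[15:]  1  'b'
  10  s[15:],s[14:]  0  ''
  11  s[14:],s[11:]  1  'c'
  12  s[11:],s[2:]  1  'c'
  13  s[2:],s[18:]  1  'c'
  14  s[18:],s[26:]  0  ''
  15  s[26:],s[22:]  1  'd'
  16  s[22:],s[7:]  1  'd'
  17  s[7:],s[10:]  1  'd'
  18  s[10:],s[12:]  1  'd'
  19  s[12:],s[16:]  0  ''
  20  s[16:],s[0:]  1  'e'
  21  s[0:],s[25:]  1  'e'
  22  s[25:],s[24:]  1  'e'
  23  s[24:],s[3:]  1  'e'
  24  s[3:],s[4:]  0  ''
  25  s[4:],s[19:]  2  'gb'
  26  s[19:],s[13:]  1  'g'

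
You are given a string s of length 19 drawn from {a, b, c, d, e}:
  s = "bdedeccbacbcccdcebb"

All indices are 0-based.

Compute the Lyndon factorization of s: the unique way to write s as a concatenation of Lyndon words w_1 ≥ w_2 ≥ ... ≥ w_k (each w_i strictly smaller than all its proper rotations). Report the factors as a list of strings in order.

["bdedecc", "b", "acbcccdcebb"]

emit factor 1: 'bdedecc' (i=0, period=7)
emit factor 2: 'b' (i=7, period=1)
emit factor 3: 'acbcccdcebb' (i=8, period=11)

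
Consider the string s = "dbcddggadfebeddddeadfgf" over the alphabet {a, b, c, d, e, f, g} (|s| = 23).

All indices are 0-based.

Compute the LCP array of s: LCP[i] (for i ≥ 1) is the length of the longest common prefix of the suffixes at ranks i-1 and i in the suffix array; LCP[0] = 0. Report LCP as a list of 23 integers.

rank | idx | suffix
   0 |   7 | adfebeddddeadfgf
   1 |  18 | adfgf
   2 |   1 | bcddggadfebeddddeadfgf
   3 |  11 | beddddeadfgf
   4 |   2 | cddggadfebeddddeadfgf
   5 |   0 | dbcddggadfebeddddeadfgf
   6 |  13 | ddddeadfgf
   7 |  14 | dddeadfgf
   8 |  15 | ddeadfgf
   9 |   3 | ddggadfebeddddeadfgf
  10 |  16 | deadfgf
  11 |   8 | dfebeddddeadfgf
  12 |  19 | dfgf
  13 |   4 | dggadfebeddddeadfgf
  14 |  17 | eadfgf
  15 |  10 | ebeddddeadfgf
  16 |  12 | eddddeadfgf
  17 |  22 | f
  18 |   9 | febeddddeadfgf
  19 |  20 | fgf
  20 |   6 | gadfebeddddeadfgf
  21 |  21 | gf
  22 |   5 | ggadfebeddddeadfgf

SA = [7, 18, 1, 11, 2, 0, 13, 14, 15, 3, 16, 8, 19, 4, 17, 10, 12, 22, 9, 20, 6, 21, 5]
i: (SA[i-1],SA[i]) lcp shared
  1: (7,18) 3 'adf'
  2: (18,1) 0 ''
  3: (1,11) 1 'b'
  4: (11,2) 0 ''
  5: (2,0) 0 ''
  6: (0,13) 1 'd'
  7: (13,14) 3 'ddd'
  8: (14,15) 2 'dd'
  9: (15,3) 2 'dd'
  10: (3,16) 1 'd'
  11: (16,8) 1 'd'
  12: (8,19) 2 'df'
  13: (19,4) 1 'd'
  14: (4,17) 0 ''
  15: (17,10) 1 'e'
  16: (10,12) 1 'e'
  17: (12,22) 0 ''
  18: (22,9) 1 'f'
  19: (9,20) 1 'f'
  20: (20,6) 0 ''
  21: (6,21) 1 'g'
  22: (21,5) 1 'g'

[0, 3, 0, 1, 0, 0, 1, 3, 2, 2, 1, 1, 2, 1, 0, 1, 1, 0, 1, 1, 0, 1, 1]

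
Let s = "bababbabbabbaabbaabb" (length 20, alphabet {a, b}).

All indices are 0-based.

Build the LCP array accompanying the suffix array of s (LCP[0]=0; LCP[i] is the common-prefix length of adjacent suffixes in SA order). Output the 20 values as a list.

[0, 4, 1, 2, 3, 7, 4, 7, 0, 1, 5, 2, 3, 5, 8, 1, 2, 6, 3, 6]

rank→(start, suffix):
  0 → (16, 'aabb')
  1 → (12, 'aabbaabb')
  2 → (1, 'ababbabbabbaabbaabb')
  3 → (17, 'abb')
  4 → (13, 'abbaabb')
  5 → (9, 'abbaabbaabb')
  6 → (6, 'abbabbaabbaabb')
  7 → (3, 'abbabbabbaabbaabb')
  8 → (19, 'b')
  9 → (15, 'baabb')
  10 → (11, 'baabbaabb')
  11 → (0, 'bababbabbabbaabbaabb')
  12 → (8, 'babbaabbaabb')
  13 → (5, 'babbabbaabbaabb')
  14 → (2, 'babbabbabbaabbaabb')
  15 → (18, 'bb')
  16 → (14, 'bbaabb')
  17 → (10, 'bbaabbaabb')
  18 → (7, 'bbabbaabbaabb')
  19 → (4, 'bbabbabbaabbaabb')

SA = [16, 12, 1, 17, 13, 9, 6, 3, 19, 15, 11, 0, 8, 5, 2, 18, 14, 10, 7, 4]
i: (SA[i-1],SA[i]) lcp shared
  1: (16,12) 4 'aabb'
  2: (12,1) 1 'a'
  3: (1,17) 2 'ab'
  4: (17,13) 3 'abb'
  5: (13,9) 7 'abbaabb'
  6: (9,6) 4 'abba'
  7: (6,3) 7 'abbabba'
  8: (3,19) 0 ''
  9: (19,15) 1 'b'
  10: (15,11) 5 'baabb'
  11: (11,0) 2 'ba'
  12: (0,8) 3 'bab'
  13: (8,5) 5 'babba'
  14: (5,2) 8 'babbabba'
  15: (2,18) 1 'b'
  16: (18,14) 2 'bb'
  17: (14,10) 6 'bbaabb'
  18: (10,7) 3 'bba'
  19: (7,4) 6 'bbabba'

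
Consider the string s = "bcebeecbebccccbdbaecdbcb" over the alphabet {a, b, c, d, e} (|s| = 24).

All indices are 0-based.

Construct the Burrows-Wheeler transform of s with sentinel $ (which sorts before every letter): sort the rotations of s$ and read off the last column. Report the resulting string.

rank  rotation                   last
    0  $bcebeecbebccccbdbaecdbcb  b
    1  aecdbcb$bcebeecbebccccbdb  b
    2  b$bcebeecbebccccbdbaecdbc  c
    3  baecdbcb$bcebeecbebccccbd  d
    4  bcb$bcebeecbebccccbdbaecd  d
    5  bccccbdbaecdbcb$bcebeecbe  e
    6  bcebeecbebccccbdbaecdbcb$  $
    7  bdbaecdbcb$bcebeecbebcccc  c
    8  bebccccbdbaecdbcb$bcebeec  c
    9  beecbebccccbdbaecdbcb$bce  e
   10  cb$bcebeecbebccccbdbaecdb  b
   11  cbdbaecdbcb$bcebeecbebccc  c
   12  cbebccccbdbaecdbcb$bcebee  e
   13  ccbdbaecdbcb$bcebeecbebcc  c
   14  cccbdbaecdbcb$bcebeecbebc  c
   15  ccccbdbaecdbcb$bcebeecbeb  b
   16  cdbcb$bcebeecbebccccbdbae  e
   17  cebeecbebccccbdbaecdbcb$b  b
   18  dbaecdbcb$bcebeecbebccccb  b
   19  dbcb$bcebeecbebccccbdbaec  c
   20  ebccccbdbaecdbcb$bcebeecb  b
   21  ebeecbebccccbdbaecdbcb$bc  c
   22  ecbebccccbdbaecdbcb$bcebe  e
   23  ecdbcb$bcebeecbebccccbdba  a
   24  eecbebccccbdbaecdbcb$bceb  b

bbcdde$ccebceccbebbcbceab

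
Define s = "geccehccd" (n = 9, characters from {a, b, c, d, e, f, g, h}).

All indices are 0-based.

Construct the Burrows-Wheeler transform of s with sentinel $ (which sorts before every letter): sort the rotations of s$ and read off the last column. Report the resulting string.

dhecccgc$e

rank  rotation    last
    0  $geccehccd  d
    1  ccd$gecceh  h
    2  ccehccd$ge  e
    3  cd$geccehc  c
    4  cehccd$gec  c
    5  d$geccehcc  c
    6  eccehccd$g  g
    7  ehccd$gecc  c
    8  geccehccd$  $
    9  hccd$gecce  e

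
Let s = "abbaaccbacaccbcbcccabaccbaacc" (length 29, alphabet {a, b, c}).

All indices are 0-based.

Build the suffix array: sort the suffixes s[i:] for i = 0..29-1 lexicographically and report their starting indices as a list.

[25, 3, 19, 0, 8, 26, 21, 4, 10, 24, 2, 7, 20, 1, 13, 15, 28, 18, 9, 23, 6, 12, 14, 27, 17, 22, 5, 11, 16]

rank→(start, suffix):
  0 → (25, 'aacc')
  1 → (3, 'aaccbacaccbcbcccabaccbaacc')
  2 → (19, 'abaccbaacc')
  3 → (0, 'abbaaccbacaccbcbcccabaccbaacc')
  4 → (8, 'acaccbcbcccabaccbaacc')
  5 → (26, 'acc')
  6 → (21, 'accbaacc')
  7 → (4, 'accbacaccbcbcccabaccbaacc')
  8 → (10, 'accbcbcccabaccbaacc')
  9 → (24, 'baacc')
  10 → (2, 'baaccbacaccbcbcccabaccbaacc')
  11 → (7, 'bacaccbcbcccabaccbaacc')
  12 → (20, 'baccbaacc')
  13 → (1, 'bbaaccbacaccbcbcccabaccbaacc')
  14 → (13, 'bcbcccabaccbaacc')
  15 → (15, 'bcccabaccbaacc')
  16 → (28, 'c')
  17 → (18, 'cabaccbaacc')
  18 → (9, 'caccbcbcccabaccbaacc')
  19 → (23, 'cbaacc')
  20 → (6, 'cbacaccbcbcccabaccbaacc')
  21 → (12, 'cbcbcccabaccbaacc')
  22 → (14, 'cbcccabaccbaacc')
  23 → (27, 'cc')
  24 → (17, 'ccabaccbaacc')
  25 → (22, 'ccbaacc')
  26 → (5, 'ccbacaccbcbcccabaccbaacc')
  27 → (11, 'ccbcbcccabaccbaacc')
  28 → (16, 'cccabaccbaacc')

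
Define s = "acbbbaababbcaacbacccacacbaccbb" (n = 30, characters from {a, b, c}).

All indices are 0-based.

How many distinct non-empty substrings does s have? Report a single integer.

sorted suffixes:
  #0 SA[0]=5  'aababbcaacbacccacacbaccbb'
  #1 SA[1]=12  'aacbacccacacbaccbb'
  #2 SA[2]=6  'ababbcaacbacccacacbaccbb'
  #3 SA[3]=8  'abbcaacbacccacacbaccbb'
  #4 SA[4]=20  'acacbaccbb'
  #5 SA[5]=22  'acbaccbb'
  #6 SA[6]=13  'acbacccacacbaccbb'
  #7 SA[7]=0  'acbbbaababbcaacbacccacacbaccbb'
  #8 SA[8]=25  'accbb'
  #9 SA[9]=16  'acccacacbaccbb'
  #10 SA[10]=29  'b'
  #11 SA[11]=4  'baababbcaacbacccacacbaccbb'
  #12 SA[12]=7  'babbcaacbacccacacbaccbb'
  #13 SA[13]=24  'baccbb'
  #14 SA[14]=15  'bacccacacbaccbb'
  #15 SA[15]=28  'bb'
  #16 SA[16]=3  'bbaababbcaacbacccacacbaccbb'
  #17 SA[17]=2  'bbbaababbcaacbacccacacbaccbb'
  #18 SA[18]=9  'bbcaacbacccacacbaccbb'
  #19 SA[19]=10  'bcaacbacccacacbaccbb'
  #20 SA[20]=11  'caacbacccacacbaccbb'
  #21 SA[21]=19  'cacacbaccbb'
  #22 SA[22]=21  'cacbaccbb'
  #23 SA[23]=23  'cbaccbb'
  #24 SA[24]=14  'cbacccacacbaccbb'
  #25 SA[25]=27  'cbb'
  #26 SA[26]=1  'cbbbaababbcaacbacccacacbaccbb'
  #27 SA[27]=18  'ccacacbaccbb'
  #28 SA[28]=26  'ccbb'
  #29 SA[29]=17  'cccacacbaccbb'

SA = [5, 12, 6, 8, 20, 22, 13, 0, 25, 16, 29, 4, 7, 24, 15, 28, 3, 2, 9, 10, 11, 19, 21, 23, 14, 27, 1, 18, 26, 17]
i: (SA[i-1],SA[i]) lcp shared
  1: (5,12) 2 'aa'
  2: (12,6) 1 'a'
  3: (6,8) 2 'ab'
  4: (8,20) 1 'a'
  5: (20,22) 2 'ac'
  6: (22,13) 6 'acbacc'
  7: (13,0) 3 'acb'
  8: (0,25) 2 'ac'
  9: (25,16) 3 'acc'
  10: (16,29) 0 ''
  11: (29,4) 1 'b'
  12: (4,7) 2 'ba'
  13: (7,24) 2 'ba'
  14: (24,15) 4 'bacc'
  15: (15,28) 1 'b'
  16: (28,3) 2 'bb'
  17: (3,2) 2 'bb'
  18: (2,9) 2 'bb'
  19: (9,10) 1 'b'
  20: (10,11) 0 ''
  21: (11,19) 2 'ca'
  22: (19,21) 3 'cac'
  23: (21,23) 1 'c'
  24: (23,14) 5 'cbacc'
  25: (14,27) 2 'cb'
  26: (27,1) 3 'cbb'
  27: (1,18) 1 'c'
  28: (18,26) 2 'cc'
  29: (26,17) 2 'cc'

n(n+1)/2 = 30·31/2 = 465
Σ LCP = 0 + 2 + 1 + 2 + 1 + 2 + 6 + 3 + 2 + 3 + 0 + 1 + 2 + 2 + 4 + 1 + 2 + 2 + 2 + 1 + 0 + 2 + 3 + 1 + 5 + 2 + 3 + 1 + 2 + 2 = 60
distinct = 465 − 60 = 405

405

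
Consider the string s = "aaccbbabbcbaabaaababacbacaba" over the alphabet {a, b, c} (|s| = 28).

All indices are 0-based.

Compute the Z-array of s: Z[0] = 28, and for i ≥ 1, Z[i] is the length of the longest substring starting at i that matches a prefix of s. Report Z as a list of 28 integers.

Z[0]=28
i=1: fresh scan; Z[1]=1 scan→box=[1,2)
i=2: fresh scan; Z[2]=0
i=3: fresh scan; Z[3]=0
i=4: fresh scan; Z[4]=0
i=5: fresh scan; Z[5]=0
i=6: fresh scan; Z[6]=1 scan→box=[6,7)
i=7: fresh scan; Z[7]=0
i=8: fresh scan; Z[8]=0
i=9: fresh scan; Z[9]=0
i=10: fresh scan; Z[10]=0
i=11: fresh scan; Z[11]=2 scan→box=[11,13)
i=12: min(r-i=1, Z[1]=1)=1; Z[12]=1
i=13: fresh scan; Z[13]=0
i=14: fresh scan; Z[14]=2 scan→box=[14,16)
i=15: min(r-i=1, Z[1]=1)=1; Z[15]=2 scan→box=[15,17)
i=16: min(r-i=1, Z[1]=1)=1; Z[16]=1
i=17: fresh scan; Z[17]=0
i=18: fresh scan; Z[18]=1 scan→box=[18,19)
i=19: fresh scan; Z[19]=0
i=20: fresh scan; Z[20]=1 scan→box=[20,21)
i=21: fresh scan; Z[21]=0
i=22: fresh scan; Z[22]=0
i=23: fresh scan; Z[23]=1 scan→box=[23,24)
i=24: fresh scan; Z[24]=0
i=25: fresh scan; Z[25]=1 scan→box=[25,26)
i=26: fresh scan; Z[26]=0
i=27: fresh scan; Z[27]=1 scan→box=[27,28)

[28, 1, 0, 0, 0, 0, 1, 0, 0, 0, 0, 2, 1, 0, 2, 2, 1, 0, 1, 0, 1, 0, 0, 1, 0, 1, 0, 1]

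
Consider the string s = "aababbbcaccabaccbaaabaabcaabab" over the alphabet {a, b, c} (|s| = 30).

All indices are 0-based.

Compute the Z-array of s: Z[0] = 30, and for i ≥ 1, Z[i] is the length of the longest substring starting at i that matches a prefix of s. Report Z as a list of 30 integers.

[30, 1, 0, 1, 0, 0, 0, 0, 1, 0, 0, 1, 0, 1, 0, 0, 0, 2, 4, 1, 0, 3, 1, 0, 0, 5, 1, 0, 1, 0]

Z[0]=30
i=1: outside box; Z[1]=1 scan→box=[1,2)
i=2: outside box; Z[2]=0
i=3: outside box; Z[3]=1 scan→box=[3,4)
i=4: outside box; Z[4]=0
i=5: outside box; Z[5]=0
i=6: outside box; Z[6]=0
i=7: outside box; Z[7]=0
i=8: outside box; Z[8]=1 scan→box=[8,9)
i=9: outside box; Z[9]=0
i=10: outside box; Z[10]=0
i=11: outside box; Z[11]=1 scan→box=[11,12)
i=12: outside box; Z[12]=0
i=13: outside box; Z[13]=1 scan→box=[13,14)
i=14: outside box; Z[14]=0
i=15: outside box; Z[15]=0
i=16: outside box; Z[16]=0
i=17: outside box; Z[17]=2 scan→box=[17,19)
i=18: min(r-i=1, Z[1]=1)=1; Z[18]=4 scan→box=[18,22)
i=19: min(r-i=3, Z[1]=1)=1; Z[19]=1
i=20: min(r-i=2, Z[2]=0)=0; Z[20]=0
i=21: min(r-i=1, Z[3]=1)=1; Z[21]=3 scan→box=[21,24)
i=22: min(r-i=2, Z[1]=1)=1; Z[22]=1
i=23: min(r-i=1, Z[2]=0)=0; Z[23]=0
i=24: outside box; Z[24]=0
i=25: outside box; Z[25]=5 scan→box=[25,30)
i=26: min(r-i=4, Z[1]=1)=1; Z[26]=1
i=27: min(r-i=3, Z[2]=0)=0; Z[27]=0
i=28: min(r-i=2, Z[3]=1)=1; Z[28]=1
i=29: min(r-i=1, Z[4]=0)=0; Z[29]=0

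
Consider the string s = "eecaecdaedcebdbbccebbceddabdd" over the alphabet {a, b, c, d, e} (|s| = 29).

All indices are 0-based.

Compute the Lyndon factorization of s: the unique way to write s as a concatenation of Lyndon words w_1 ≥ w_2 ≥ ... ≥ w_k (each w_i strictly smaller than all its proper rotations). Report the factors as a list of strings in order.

["e", "e", "c", "aecdaedcebdbbccebbcedd", "abdd"]

emit factor 1: 'e' (i=0, period=1)
emit factor 2: 'e' (i=1, period=1)
emit factor 3: 'c' (i=2, period=1)
emit factor 4: 'aecdaedcebdbbccebbcedd' (i=3, period=22)
emit factor 5: 'abdd' (i=25, period=4)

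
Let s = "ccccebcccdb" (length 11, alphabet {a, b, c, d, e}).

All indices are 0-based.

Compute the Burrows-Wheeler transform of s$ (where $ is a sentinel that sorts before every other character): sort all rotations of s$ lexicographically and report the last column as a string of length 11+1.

bde$bccccccc

rank  rotation      last
    0  $ccccebcccdb  b
    1  b$ccccebcccd  d
    2  bcccdb$cccce  e
    3  ccccebcccdb$  $
    4  cccdb$cccceb  b
    5  cccebcccdb$c  c
    6  ccdb$ccccebc  c
    7  ccebcccdb$cc  c
    8  cdb$ccccebcc  c
    9  cebcccdb$ccc  c
   10  db$ccccebccc  c
   11  ebcccdb$cccc  c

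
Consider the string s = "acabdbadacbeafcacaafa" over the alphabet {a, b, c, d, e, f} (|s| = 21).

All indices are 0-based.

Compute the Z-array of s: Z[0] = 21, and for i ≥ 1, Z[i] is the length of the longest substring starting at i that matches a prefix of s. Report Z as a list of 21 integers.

[21, 0, 1, 0, 0, 0, 1, 0, 2, 0, 0, 0, 1, 0, 0, 3, 0, 1, 1, 0, 1]

Z[0]=21
i=1: fresh scan; Z[1]=0
i=2: fresh scan; Z[2]=1 extend→box=[2,3)
i=3: fresh scan; Z[3]=0
i=4: fresh scan; Z[4]=0
i=5: fresh scan; Z[5]=0
i=6: fresh scan; Z[6]=1 extend→box=[6,7)
i=7: fresh scan; Z[7]=0
i=8: fresh scan; Z[8]=2 extend→box=[8,10)
i=9: min(r-i=1, Z[1]=0)=0; Z[9]=0
i=10: fresh scan; Z[10]=0
i=11: fresh scan; Z[11]=0
i=12: fresh scan; Z[12]=1 extend→box=[12,13)
i=13: fresh scan; Z[13]=0
i=14: fresh scan; Z[14]=0
i=15: fresh scan; Z[15]=3 extend→box=[15,18)
i=16: min(r-i=2, Z[1]=0)=0; Z[16]=0
i=17: min(r-i=1, Z[2]=1)=1; Z[17]=1
i=18: fresh scan; Z[18]=1 extend→box=[18,19)
i=19: fresh scan; Z[19]=0
i=20: fresh scan; Z[20]=1 extend→box=[20,21)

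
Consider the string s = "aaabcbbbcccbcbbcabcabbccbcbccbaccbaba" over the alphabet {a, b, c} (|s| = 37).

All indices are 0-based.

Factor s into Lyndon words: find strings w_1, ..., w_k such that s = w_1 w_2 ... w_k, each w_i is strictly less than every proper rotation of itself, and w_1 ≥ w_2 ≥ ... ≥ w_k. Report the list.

["aaabcbbbcccbcbbcabcabbccbcbccbaccbab", "a"]

emit factor 1: 'aaabcbbbcccbcbbcabcabbccbcbccbaccbab' (i=0, period=36)
emit factor 2: 'a' (i=36, period=1)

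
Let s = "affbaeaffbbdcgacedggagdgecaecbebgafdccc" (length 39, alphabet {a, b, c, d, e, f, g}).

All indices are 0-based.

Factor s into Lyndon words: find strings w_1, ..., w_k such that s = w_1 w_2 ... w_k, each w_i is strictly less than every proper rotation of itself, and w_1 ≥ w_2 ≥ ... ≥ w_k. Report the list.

["affb", "aeaffbbdcg", "acedggagdgecaecbebgafdccc"]

emit factor 1: 'affb' (i=0, period=4)
emit factor 2: 'aeaffbbdcg' (i=4, period=10)
emit factor 3: 'acedggagdgecaecbebgafdccc' (i=14, period=25)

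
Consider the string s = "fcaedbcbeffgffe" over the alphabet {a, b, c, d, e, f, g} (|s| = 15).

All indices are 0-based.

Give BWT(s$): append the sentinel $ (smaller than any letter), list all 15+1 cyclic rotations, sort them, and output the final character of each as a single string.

rank  rotation          last
    0  $fcaedbcbeffgffe  e
    1  aedbcbeffgffe$fc  c
    2  bcbeffgffe$fcaed  d
    3  beffgffe$fcaedbc  c
    4  caedbcbeffgffe$f  f
    5  cbeffgffe$fcaedb  b
    6  dbcbeffgffe$fcae  e
    7  e$fcaedbcbeffgff  f
    8  edbcbeffgffe$fca  a
    9  effgffe$fcaedbcb  b
   10  fcaedbcbeffgffe$  $
   11  fe$fcaedbcbeffgf  f
   12  ffe$fcaedbcbeffg  g
   13  ffgffe$fcaedbcbe  e
   14  fgffe$fcaedbcbef  f
   15  gffe$fcaedbcbeff  f

ecdcfbefab$fgeff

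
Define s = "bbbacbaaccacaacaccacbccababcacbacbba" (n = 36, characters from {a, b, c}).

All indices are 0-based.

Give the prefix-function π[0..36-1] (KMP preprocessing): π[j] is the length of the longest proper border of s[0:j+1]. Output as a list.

[0, 1, 2, 0, 0, 1, 0, 0, 0, 0, 0, 0, 0, 0, 0, 0, 0, 0, 0, 0, 1, 0, 0, 0, 1, 0, 1, 0, 0, 0, 1, 0, 0, 1, 2, 0]

π[0] = 0
j=1 s[j]='b': π[1]=1 (border 'b')
j=2 s[j]='b': π[2]=2 (border 'bb')
j=3 s[j]='a': k: 2→1→0; π[3]=0 (border '')
j=4 s[j]='c': π[4]=0 (border '')
j=5 s[j]='b': π[5]=1 (border 'b')
j=6 s[j]='a': k: 1→0; π[6]=0 (border '')
j=7 s[j]='a': π[7]=0 (border '')
j=8 s[j]='c': π[8]=0 (border '')
j=9 s[j]='c': π[9]=0 (border '')
j=10 s[j]='a': π[10]=0 (border '')
j=11 s[j]='c': π[11]=0 (border '')
j=12 s[j]='a': π[12]=0 (border '')
j=13 s[j]='a': π[13]=0 (border '')
j=14 s[j]='c': π[14]=0 (border '')
j=15 s[j]='a': π[15]=0 (border '')
j=16 s[j]='c': π[16]=0 (border '')
j=17 s[j]='c': π[17]=0 (border '')
j=18 s[j]='a': π[18]=0 (border '')
j=19 s[j]='c': π[19]=0 (border '')
j=20 s[j]='b': π[20]=1 (border 'b')
j=21 s[j]='c': k: 1→0; π[21]=0 (border '')
j=22 s[j]='c': π[22]=0 (border '')
j=23 s[j]='a': π[23]=0 (border '')
j=24 s[j]='b': π[24]=1 (border 'b')
j=25 s[j]='a': k: 1→0; π[25]=0 (border '')
j=26 s[j]='b': π[26]=1 (border 'b')
j=27 s[j]='c': k: 1→0; π[27]=0 (border '')
j=28 s[j]='a': π[28]=0 (border '')
j=29 s[j]='c': π[29]=0 (border '')
j=30 s[j]='b': π[30]=1 (border 'b')
j=31 s[j]='a': k: 1→0; π[31]=0 (border '')
j=32 s[j]='c': π[32]=0 (border '')
j=33 s[j]='b': π[33]=1 (border 'b')
j=34 s[j]='b': π[34]=2 (border 'bb')
j=35 s[j]='a': k: 2→1→0; π[35]=0 (border '')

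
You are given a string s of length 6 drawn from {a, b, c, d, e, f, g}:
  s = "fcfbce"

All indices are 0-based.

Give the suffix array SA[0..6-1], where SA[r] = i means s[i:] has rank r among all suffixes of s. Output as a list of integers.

[3, 4, 1, 5, 2, 0]

sorted suffixes:
  #0 SA[0]=3  'bce'
  #1 SA[1]=4  'ce'
  #2 SA[2]=1  'cfbce'
  #3 SA[3]=5  'e'
  #4 SA[4]=2  'fbce'
  #5 SA[5]=0  'fcfbce'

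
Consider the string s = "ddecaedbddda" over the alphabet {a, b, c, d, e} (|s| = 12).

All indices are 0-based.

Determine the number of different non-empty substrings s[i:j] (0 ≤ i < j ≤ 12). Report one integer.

69

sorted suffixes:
  #0 SA[0]=11  'a'
  #1 SA[1]=4  'aedbddda'
  #2 SA[2]=7  'bddda'
  #3 SA[3]=3  'caedbddda'
  #4 SA[4]=10  'da'
  #5 SA[5]=6  'dbddda'
  #6 SA[6]=9  'dda'
  #7 SA[7]=8  'ddda'
  #8 SA[8]=0  'ddecaedbddda'
  #9 SA[9]=1  'decaedbddda'
  #10 SA[10]=2  'ecaedbddda'
  #11 SA[11]=5  'edbddda'

SA = [11, 4, 7, 3, 10, 6, 9, 8, 0, 1, 2, 5]
[i] adj suffixes → lcp
  [1] 11/4 → 1 ('a')
  [2] 4/7 → 0 ('')
  [3] 7/3 → 0 ('')
  [4] 3/10 → 0 ('')
  [5] 10/6 → 1 ('d')
  [6] 6/9 → 1 ('d')
  [7] 9/8 → 2 ('dd')
  [8] 8/0 → 2 ('dd')
  [9] 0/1 → 1 ('d')
  [10] 1/2 → 0 ('')
  [11] 2/5 → 1 ('e')

n(n+1)/2 = 12·13/2 = 78
Σ LCP = 0 + 1 + 0 + 0 + 0 + 1 + 1 + 2 + 2 + 1 + 0 + 1 = 9
distinct = 78 − 9 = 69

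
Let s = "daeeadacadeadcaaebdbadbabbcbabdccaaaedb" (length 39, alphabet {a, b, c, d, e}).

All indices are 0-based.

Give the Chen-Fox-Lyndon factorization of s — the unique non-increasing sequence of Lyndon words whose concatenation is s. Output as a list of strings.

emit factor 1: 'd' (i=0, period=1)
emit factor 2: 'aee' (i=1, period=3)
emit factor 3: 'ad' (i=4, period=2)
emit factor 4: 'acadeadc' (i=6, period=8)
emit factor 5: 'aaebdbadbabbcbabdcc' (i=14, period=19)
emit factor 6: 'aaaedb' (i=33, period=6)

["d", "aee", "ad", "acadeadc", "aaebdbadbabbcbabdcc", "aaaedb"]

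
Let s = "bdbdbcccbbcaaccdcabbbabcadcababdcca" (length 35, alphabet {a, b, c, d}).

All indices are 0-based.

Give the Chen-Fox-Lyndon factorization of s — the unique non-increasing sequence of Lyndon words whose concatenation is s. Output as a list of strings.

["bd", "bd", "bccc", "bbc", "aaccdcabbbabcadcababdcc", "a"]

emit factor 1: 'bd' (i=0, period=2)
emit factor 2: 'bd' (i=2, period=2)
emit factor 3: 'bccc' (i=4, period=4)
emit factor 4: 'bbc' (i=8, period=3)
emit factor 5: 'aaccdcabbbabcadcababdcc' (i=11, period=23)
emit factor 6: 'a' (i=34, period=1)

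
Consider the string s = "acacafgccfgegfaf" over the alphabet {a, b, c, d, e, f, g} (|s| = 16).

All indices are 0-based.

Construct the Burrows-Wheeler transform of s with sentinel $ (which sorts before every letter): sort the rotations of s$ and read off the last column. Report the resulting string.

f$cfcaagcgagacffe

rank  rotation           last
    0  $acacafgccfgegfaf  f
    1  acacafgccfgegfaf$  $
    2  acafgccfgegfaf$ac  c
    3  af$acacafgccfgegf  f
    4  afgccfgegfaf$acac  c
    5  cacafgccfgegfaf$a  a
    6  cafgccfgegfaf$aca  a
    7  ccfgegfaf$acacafg  g
    8  cfgegfaf$acacafgc  c
    9  egfaf$acacafgccfg  g
   10  f$acacafgccfgegfa  a
   11  faf$acacafgccfgeg  g
   12  fgccfgegfaf$acaca  a
   13  fgegfaf$acacafgcc  c
   14  gccfgegfaf$acacaf  f
   15  gegfaf$acacafgccf  f
   16  gfaf$acacafgccfge  e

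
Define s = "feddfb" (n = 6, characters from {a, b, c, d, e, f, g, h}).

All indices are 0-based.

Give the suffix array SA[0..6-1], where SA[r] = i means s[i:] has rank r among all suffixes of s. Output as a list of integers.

rank→(start, suffix):
  0 → (5, 'b')
  1 → (2, 'ddfb')
  2 → (3, 'dfb')
  3 → (1, 'eddfb')
  4 → (4, 'fb')
  5 → (0, 'feddfb')

[5, 2, 3, 1, 4, 0]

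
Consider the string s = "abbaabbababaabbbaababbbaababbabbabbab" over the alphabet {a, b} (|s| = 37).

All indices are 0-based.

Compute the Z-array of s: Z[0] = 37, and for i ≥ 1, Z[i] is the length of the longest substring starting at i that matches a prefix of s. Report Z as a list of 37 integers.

Z[0]=37
i=1: i≥r, start 0; Z[1]=0
i=2: i≥r, start 0; Z[2]=0
i=3: i≥r, start 0; Z[3]=1 scan→box=[3,4)
i=4: i≥r, start 0; Z[4]=4 scan→box=[4,8)
i=5: min(r-i=3, Z[1]=0)=0; Z[5]=0
i=6: min(r-i=2, Z[2]=0)=0; Z[6]=0
i=7: min(r-i=1, Z[3]=1)=1; Z[7]=2 scan→box=[7,9)
i=8: min(r-i=1, Z[1]=0)=0; Z[8]=0
i=9: i≥r, start 0; Z[9]=2 scan→box=[9,11)
i=10: min(r-i=1, Z[1]=0)=0; Z[10]=0
i=11: i≥r, start 0; Z[11]=1 scan→box=[11,12)
i=12: i≥r, start 0; Z[12]=3 scan→box=[12,15)
i=13: min(r-i=2, Z[1]=0)=0; Z[13]=0
i=14: min(r-i=1, Z[2]=0)=0; Z[14]=0
i=15: i≥r, start 0; Z[15]=0
i=16: i≥r, start 0; Z[16]=1 scan→box=[16,17)
i=17: i≥r, start 0; Z[17]=2 scan→box=[17,19)
i=18: min(r-i=1, Z[1]=0)=0; Z[18]=0
i=19: i≥r, start 0; Z[19]=3 scan→box=[19,22)
i=20: min(r-i=2, Z[1]=0)=0; Z[20]=0
i=21: min(r-i=1, Z[2]=0)=0; Z[21]=0
i=22: i≥r, start 0; Z[22]=0
i=23: i≥r, start 0; Z[23]=1 scan→box=[23,24)
i=24: i≥r, start 0; Z[24]=2 scan→box=[24,26)
i=25: min(r-i=1, Z[1]=0)=0; Z[25]=0
i=26: i≥r, start 0; Z[26]=4 scan→box=[26,30)
i=27: min(r-i=3, Z[1]=0)=0; Z[27]=0
i=28: min(r-i=2, Z[2]=0)=0; Z[28]=0
i=29: min(r-i=1, Z[3]=1)=1; Z[29]=4 scan→box=[29,33)
i=30: min(r-i=3, Z[1]=0)=0; Z[30]=0
i=31: min(r-i=2, Z[2]=0)=0; Z[31]=0
i=32: min(r-i=1, Z[3]=1)=1; Z[32]=4 scan→box=[32,36)
i=33: min(r-i=3, Z[1]=0)=0; Z[33]=0
i=34: min(r-i=2, Z[2]=0)=0; Z[34]=0
i=35: min(r-i=1, Z[3]=1)=1; Z[35]=2 scan→box=[35,37)
i=36: min(r-i=1, Z[1]=0)=0; Z[36]=0

[37, 0, 0, 1, 4, 0, 0, 2, 0, 2, 0, 1, 3, 0, 0, 0, 1, 2, 0, 3, 0, 0, 0, 1, 2, 0, 4, 0, 0, 4, 0, 0, 4, 0, 0, 2, 0]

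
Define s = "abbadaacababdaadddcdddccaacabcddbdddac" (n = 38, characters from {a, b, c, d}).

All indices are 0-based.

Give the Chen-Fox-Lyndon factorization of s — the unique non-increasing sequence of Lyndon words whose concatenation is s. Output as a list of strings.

["abbad", "aacababdaadddcdddccaacabcddbdddac"]

emit factor 1: 'abbad' (i=0, period=5)
emit factor 2: 'aacababdaadddcdddccaacabcddbdddac' (i=5, period=33)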